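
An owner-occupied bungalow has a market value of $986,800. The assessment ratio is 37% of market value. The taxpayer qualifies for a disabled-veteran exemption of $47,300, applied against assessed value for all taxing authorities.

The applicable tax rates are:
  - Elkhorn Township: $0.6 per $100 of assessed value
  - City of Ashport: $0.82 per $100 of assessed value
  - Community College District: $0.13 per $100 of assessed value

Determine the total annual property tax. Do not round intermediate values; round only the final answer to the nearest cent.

Assessed value = $986,800 × 0.37 = $365,116
Taxable value = $365,116 − $47,300 = $317,816
Elkhorn Township: $317,816 × 0.006 = $1,906.896
City of Ashport: $317,816 × 0.0082 = $2,606.0912
Community College District: $317,816 × 0.0013 = $413.1608
Total = $1,906.896 + $2,606.0912 + $413.1608 = $4,926.148

$4,926.15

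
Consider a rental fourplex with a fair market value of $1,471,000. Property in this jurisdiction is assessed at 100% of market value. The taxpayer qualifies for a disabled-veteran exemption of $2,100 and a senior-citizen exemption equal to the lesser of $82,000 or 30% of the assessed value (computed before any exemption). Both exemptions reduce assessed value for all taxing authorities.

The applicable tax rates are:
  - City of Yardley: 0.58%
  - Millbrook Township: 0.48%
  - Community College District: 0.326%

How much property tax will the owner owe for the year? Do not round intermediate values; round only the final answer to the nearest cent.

$19,222.43

Assessed value = $1,471,000 × 1 = $1,471,000
Senior-citizen exemption = min($82,000, 30% × $1,471,000) = min($82,000, $441,300) = $82,000 (dollar cap binds)
Taxable value = $1,471,000 − $2,100 − $82,000 = $1,386,900
City of Yardley: $1,386,900 × 0.0058 = $8,044.02
Millbrook Township: $1,386,900 × 0.0048 = $6,657.12
Community College District: $1,386,900 × 0.00326 = $4,521.294
Total = $19,222.434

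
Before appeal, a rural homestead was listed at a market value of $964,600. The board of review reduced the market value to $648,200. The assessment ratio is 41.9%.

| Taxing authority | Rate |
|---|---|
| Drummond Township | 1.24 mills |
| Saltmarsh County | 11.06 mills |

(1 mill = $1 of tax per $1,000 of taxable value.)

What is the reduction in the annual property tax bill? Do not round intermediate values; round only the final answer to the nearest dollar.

Old assessed value = $964,600 × 0.419 = $404,167.4
New assessed value = $648,200 × 0.419 = $271,595.8
Combined rate = 0.00124 + 0.01106 = 0.0123
Old tax = $404,167.4 × 0.0123 = $4,971.25902
New tax = $271,595.8 × 0.0123 = $3,340.62834
Reduction = $4,971.25902 − $3,340.62834 = $1,630.63068

$1,631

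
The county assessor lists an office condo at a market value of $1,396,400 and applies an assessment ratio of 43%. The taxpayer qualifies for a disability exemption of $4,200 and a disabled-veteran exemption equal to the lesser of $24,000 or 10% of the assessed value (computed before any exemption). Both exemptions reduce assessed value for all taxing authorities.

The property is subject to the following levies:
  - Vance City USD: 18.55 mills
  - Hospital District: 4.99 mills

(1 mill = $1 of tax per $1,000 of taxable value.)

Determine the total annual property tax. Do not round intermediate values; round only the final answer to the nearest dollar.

Assessed value = $1,396,400 × 0.43 = $600,452
Disabled-veteran exemption = min($24,000, 10% × $600,452) = min($24,000, $60,045.2) = $24,000 (dollar cap binds)
Taxable value = $600,452 − $4,200 − $24,000 = $572,252
Vance City USD: $572,252 × 0.01855 = $10,615.2746
Hospital District: $572,252 × 0.00499 = $2,855.53748
Total = $13,470.81208

$13,471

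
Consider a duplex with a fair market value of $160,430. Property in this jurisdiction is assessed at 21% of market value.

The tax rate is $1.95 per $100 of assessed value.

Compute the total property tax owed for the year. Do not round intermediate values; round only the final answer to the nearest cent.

$656.96

Assessed value = $160,430 × 0.21 = $33,690.3
Tax = $33,690.3 × 0.0195 = $656.96085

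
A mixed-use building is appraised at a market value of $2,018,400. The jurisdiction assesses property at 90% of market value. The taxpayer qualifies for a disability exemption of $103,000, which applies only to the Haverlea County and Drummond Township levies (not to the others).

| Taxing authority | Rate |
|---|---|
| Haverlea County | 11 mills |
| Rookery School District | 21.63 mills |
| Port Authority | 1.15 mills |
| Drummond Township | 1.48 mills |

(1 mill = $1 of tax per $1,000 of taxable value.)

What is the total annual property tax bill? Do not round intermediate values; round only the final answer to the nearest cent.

Assessed value = $2,018,400 × 0.9 = $1,816,560
Haverlea County: ($1,816,560 − $103,000) × 0.011 = $1,713,560 × 0.011 = $18,849.16
Rookery School District: $1,816,560 × 0.02163 = $39,292.1928
Port Authority: $1,816,560 × 0.00115 = $2,089.044
Drummond Township: ($1,816,560 − $103,000) × 0.00148 = $1,713,560 × 0.00148 = $2,536.0688
Total = $62,766.4656

$62,766.47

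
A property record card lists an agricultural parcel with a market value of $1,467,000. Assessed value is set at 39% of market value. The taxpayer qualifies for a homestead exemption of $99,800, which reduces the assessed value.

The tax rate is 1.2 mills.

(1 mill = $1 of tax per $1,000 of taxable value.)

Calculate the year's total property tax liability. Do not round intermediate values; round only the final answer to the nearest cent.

$566.80

Assessed value = $1,467,000 × 0.39 = $572,130
Taxable value = $572,130 − $99,800 = $472,330
Tax = $472,330 × 0.0012 = $566.796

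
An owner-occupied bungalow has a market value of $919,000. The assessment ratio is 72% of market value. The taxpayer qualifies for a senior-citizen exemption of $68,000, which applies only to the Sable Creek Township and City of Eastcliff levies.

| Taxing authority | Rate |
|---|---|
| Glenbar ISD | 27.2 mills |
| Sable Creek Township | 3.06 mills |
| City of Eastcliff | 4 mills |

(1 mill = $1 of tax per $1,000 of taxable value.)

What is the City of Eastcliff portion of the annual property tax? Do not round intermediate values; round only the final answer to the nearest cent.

Assessed value = $919,000 × 0.72 = $661,680
City of Eastcliff taxable value = $661,680 − $68,000 = $593,680
City of Eastcliff levy = $593,680 × 0.004 = $2,374.72

$2,374.72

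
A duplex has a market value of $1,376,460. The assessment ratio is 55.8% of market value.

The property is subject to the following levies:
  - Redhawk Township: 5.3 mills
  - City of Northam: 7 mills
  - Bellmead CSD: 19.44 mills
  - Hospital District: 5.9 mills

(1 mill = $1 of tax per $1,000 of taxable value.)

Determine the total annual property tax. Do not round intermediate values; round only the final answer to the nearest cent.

Assessed value = $1,376,460 × 0.558 = $768,064.68
Redhawk Township: $768,064.68 × 0.0053 = $4,070.742804
City of Northam: $768,064.68 × 0.007 = $5,376.45276
Bellmead CSD: $768,064.68 × 0.01944 = $14,931.1773792
Hospital District: $768,064.68 × 0.0059 = $4,531.581612
Total = $4,070.742804 + $5,376.45276 + $14,931.1773792 + $4,531.581612 = $28,909.9545552

$28,909.95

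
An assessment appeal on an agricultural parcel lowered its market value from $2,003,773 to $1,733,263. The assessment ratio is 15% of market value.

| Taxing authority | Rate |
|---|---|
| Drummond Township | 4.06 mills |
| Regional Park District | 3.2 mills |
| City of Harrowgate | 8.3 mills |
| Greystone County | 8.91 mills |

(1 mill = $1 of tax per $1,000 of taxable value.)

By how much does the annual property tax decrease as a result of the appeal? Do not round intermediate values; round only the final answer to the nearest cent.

$992.91

Old assessed value = $2,003,773 × 0.15 = $300,565.95
New assessed value = $1,733,263 × 0.15 = $259,989.45
Combined rate = 0.00406 + 0.0032 + 0.0083 + 0.00891 = 0.02447
Old tax = $300,565.95 × 0.02447 = $7,354.8487965
New tax = $259,989.45 × 0.02447 = $6,361.9418415
Reduction = $7,354.8487965 − $6,361.9418415 = $992.906955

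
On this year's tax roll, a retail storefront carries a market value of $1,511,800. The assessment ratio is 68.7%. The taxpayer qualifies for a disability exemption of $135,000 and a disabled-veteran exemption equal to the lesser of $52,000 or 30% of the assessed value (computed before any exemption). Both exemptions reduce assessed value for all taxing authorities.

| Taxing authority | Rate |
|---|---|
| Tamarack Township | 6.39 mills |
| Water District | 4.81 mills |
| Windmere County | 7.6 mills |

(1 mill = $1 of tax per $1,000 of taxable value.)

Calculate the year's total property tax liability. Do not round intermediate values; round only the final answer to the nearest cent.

Assessed value = $1,511,800 × 0.687 = $1,038,606.6
Disabled-veteran exemption = min($52,000, 30% × $1,038,606.6) = min($52,000, $311,581.98) = $52,000 (dollar cap binds)
Taxable value = $1,038,606.6 − $135,000 − $52,000 = $851,606.6
Tamarack Township: $851,606.6 × 0.00639 = $5,441.766174
Water District: $851,606.6 × 0.00481 = $4,096.227746
Windmere County: $851,606.6 × 0.0076 = $6,472.21016
Total = $16,010.20408

$16,010.20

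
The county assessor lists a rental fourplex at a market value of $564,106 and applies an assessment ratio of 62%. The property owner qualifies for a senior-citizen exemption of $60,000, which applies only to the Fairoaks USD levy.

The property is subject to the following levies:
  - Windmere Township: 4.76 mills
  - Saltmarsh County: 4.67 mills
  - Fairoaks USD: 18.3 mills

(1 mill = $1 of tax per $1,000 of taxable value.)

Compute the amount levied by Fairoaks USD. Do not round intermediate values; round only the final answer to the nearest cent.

$5,302.35

Assessed value = $564,106 × 0.62 = $349,745.72
Fairoaks USD taxable value = $349,745.72 − $60,000 = $289,745.72
Fairoaks USD levy = $289,745.72 × 0.0183 = $5,302.346676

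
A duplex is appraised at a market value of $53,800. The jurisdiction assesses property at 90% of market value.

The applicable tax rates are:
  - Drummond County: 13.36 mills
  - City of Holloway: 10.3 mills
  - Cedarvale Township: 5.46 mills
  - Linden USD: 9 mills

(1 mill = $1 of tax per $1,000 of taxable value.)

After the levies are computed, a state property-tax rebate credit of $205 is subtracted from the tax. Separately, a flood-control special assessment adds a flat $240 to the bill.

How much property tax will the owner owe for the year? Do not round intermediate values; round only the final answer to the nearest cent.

$1,880.77

Assessed value = $53,800 × 0.9 = $48,420
Drummond County: $48,420 × 0.01336 = $646.8912
City of Holloway: $48,420 × 0.0103 = $498.726
Cedarvale Township: $48,420 × 0.00546 = $264.3732
Linden USD: $48,420 × 0.009 = $435.78
Levies subtotal = $1,845.7704
After credit = $1,845.7704 − $205 = $1,640.7704
Total = $1,640.7704 + $240 = $1,880.7704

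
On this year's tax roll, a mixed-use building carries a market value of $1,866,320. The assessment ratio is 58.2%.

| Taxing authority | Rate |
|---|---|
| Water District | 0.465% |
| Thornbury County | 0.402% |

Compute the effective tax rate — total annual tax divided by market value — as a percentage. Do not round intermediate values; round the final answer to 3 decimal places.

Assessed value = $1,866,320 × 0.582 = $1,086,198.24
Water District: $1,086,198.24 × 0.00465 = $5,050.821816
Thornbury County: $1,086,198.24 × 0.00402 = $4,366.5169248
Total tax = $9,417.3387408
Effective rate = $9,417.3387408 ÷ $1,866,320 = 0.505% of market value

0.505%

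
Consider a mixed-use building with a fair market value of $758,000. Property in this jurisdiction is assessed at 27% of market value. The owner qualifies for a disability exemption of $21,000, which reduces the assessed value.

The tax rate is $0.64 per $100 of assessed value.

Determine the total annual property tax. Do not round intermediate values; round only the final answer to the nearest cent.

$1,175.42

Assessed value = $758,000 × 0.27 = $204,660
Taxable value = $204,660 − $21,000 = $183,660
Tax = $183,660 × 0.0064 = $1,175.424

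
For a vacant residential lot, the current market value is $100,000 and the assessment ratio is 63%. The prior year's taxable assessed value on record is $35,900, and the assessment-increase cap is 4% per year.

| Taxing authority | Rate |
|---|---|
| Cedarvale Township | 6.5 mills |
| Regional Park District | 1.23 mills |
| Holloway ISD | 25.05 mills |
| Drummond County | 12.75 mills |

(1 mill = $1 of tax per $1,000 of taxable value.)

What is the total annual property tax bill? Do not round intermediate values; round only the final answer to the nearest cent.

$1,699.91

Uncapped assessed value = $100,000 × 0.63 = $63,000
Cap limit = $35,900 × 1.04 = $37,336
Taxable assessed value = min($63,000, $37,336) = $37,336 (cap binds)
Cedarvale Township: $37,336 × 0.0065 = $242.684
Regional Park District: $37,336 × 0.00123 = $45.92328
Holloway ISD: $37,336 × 0.02505 = $935.2668
Drummond County: $37,336 × 0.01275 = $476.034
Total = $1,699.90808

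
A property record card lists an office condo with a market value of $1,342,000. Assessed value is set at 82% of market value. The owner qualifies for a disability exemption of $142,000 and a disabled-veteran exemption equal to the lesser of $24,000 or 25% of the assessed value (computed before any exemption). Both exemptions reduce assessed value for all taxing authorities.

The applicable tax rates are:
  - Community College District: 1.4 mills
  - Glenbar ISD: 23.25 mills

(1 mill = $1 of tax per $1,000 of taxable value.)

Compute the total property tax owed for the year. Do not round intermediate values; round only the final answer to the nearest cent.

$23,033.95

Assessed value = $1,342,000 × 0.82 = $1,100,440
Disabled-veteran exemption = min($24,000, 25% × $1,100,440) = min($24,000, $275,110) = $24,000 (dollar cap binds)
Taxable value = $1,100,440 − $142,000 − $24,000 = $934,440
Community College District: $934,440 × 0.0014 = $1,308.216
Glenbar ISD: $934,440 × 0.02325 = $21,725.73
Total = $23,033.946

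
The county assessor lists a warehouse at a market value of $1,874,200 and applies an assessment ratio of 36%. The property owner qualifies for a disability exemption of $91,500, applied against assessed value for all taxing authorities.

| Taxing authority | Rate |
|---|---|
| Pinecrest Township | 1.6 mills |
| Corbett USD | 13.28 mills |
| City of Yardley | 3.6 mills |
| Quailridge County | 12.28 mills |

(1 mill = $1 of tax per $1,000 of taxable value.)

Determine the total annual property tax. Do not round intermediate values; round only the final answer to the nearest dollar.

$17,940

Assessed value = $1,874,200 × 0.36 = $674,712
Taxable value = $674,712 − $91,500 = $583,212
Pinecrest Township: $583,212 × 0.0016 = $933.1392
Corbett USD: $583,212 × 0.01328 = $7,745.05536
City of Yardley: $583,212 × 0.0036 = $2,099.5632
Quailridge County: $583,212 × 0.01228 = $7,161.84336
Total = $933.1392 + $7,745.05536 + $2,099.5632 + $7,161.84336 = $17,939.60112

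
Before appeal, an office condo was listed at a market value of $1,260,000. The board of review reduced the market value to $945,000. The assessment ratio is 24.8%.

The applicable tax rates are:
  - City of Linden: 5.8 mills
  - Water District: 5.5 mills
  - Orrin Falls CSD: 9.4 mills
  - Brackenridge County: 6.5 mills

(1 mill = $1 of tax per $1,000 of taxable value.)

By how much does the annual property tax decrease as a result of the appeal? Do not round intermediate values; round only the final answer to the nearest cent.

Old assessed value = $1,260,000 × 0.248 = $312,480
New assessed value = $945,000 × 0.248 = $234,360
Combined rate = 0.0058 + 0.0055 + 0.0094 + 0.0065 = 0.0272
Old tax = $312,480 × 0.0272 = $8,499.456
New tax = $234,360 × 0.0272 = $6,374.592
Reduction = $8,499.456 − $6,374.592 = $2,124.864

$2,124.86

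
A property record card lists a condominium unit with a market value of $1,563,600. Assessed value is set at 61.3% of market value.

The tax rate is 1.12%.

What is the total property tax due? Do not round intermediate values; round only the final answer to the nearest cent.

Assessed value = $1,563,600 × 0.613 = $958,486.8
Tax = $958,486.8 × 0.0112 = $10,735.05216

$10,735.05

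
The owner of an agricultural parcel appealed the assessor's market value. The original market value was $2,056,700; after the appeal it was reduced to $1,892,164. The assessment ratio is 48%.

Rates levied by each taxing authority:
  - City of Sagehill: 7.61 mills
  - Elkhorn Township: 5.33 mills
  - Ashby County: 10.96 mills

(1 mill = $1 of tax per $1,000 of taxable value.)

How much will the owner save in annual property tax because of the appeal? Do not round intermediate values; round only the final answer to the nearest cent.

$1,887.56

Old assessed value = $2,056,700 × 0.48 = $987,216
New assessed value = $1,892,164 × 0.48 = $908,238.72
Combined rate = 0.00761 + 0.00533 + 0.01096 = 0.0239
Old tax = $987,216 × 0.0239 = $23,594.4624
New tax = $908,238.72 × 0.0239 = $21,706.905408
Reduction = $23,594.4624 − $21,706.905408 = $1,887.556992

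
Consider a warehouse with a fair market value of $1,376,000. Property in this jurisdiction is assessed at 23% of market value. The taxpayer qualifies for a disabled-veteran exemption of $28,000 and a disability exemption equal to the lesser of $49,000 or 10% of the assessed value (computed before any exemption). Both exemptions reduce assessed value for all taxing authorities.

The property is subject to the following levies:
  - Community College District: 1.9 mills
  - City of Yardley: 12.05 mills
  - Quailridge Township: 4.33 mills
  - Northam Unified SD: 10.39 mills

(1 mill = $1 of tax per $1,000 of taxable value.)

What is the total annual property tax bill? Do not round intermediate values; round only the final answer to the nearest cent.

Assessed value = $1,376,000 × 0.23 = $316,480
Disability exemption = min($49,000, 10% × $316,480) = min($49,000, $31,648) = $31,648 (percentage binds)
Taxable value = $316,480 − $28,000 − $31,648 = $256,832
Community College District: $256,832 × 0.0019 = $487.9808
City of Yardley: $256,832 × 0.01205 = $3,094.8256
Quailridge Township: $256,832 × 0.00433 = $1,112.08256
Northam Unified SD: $256,832 × 0.01039 = $2,668.48448
Total = $7,363.37344

$7,363.37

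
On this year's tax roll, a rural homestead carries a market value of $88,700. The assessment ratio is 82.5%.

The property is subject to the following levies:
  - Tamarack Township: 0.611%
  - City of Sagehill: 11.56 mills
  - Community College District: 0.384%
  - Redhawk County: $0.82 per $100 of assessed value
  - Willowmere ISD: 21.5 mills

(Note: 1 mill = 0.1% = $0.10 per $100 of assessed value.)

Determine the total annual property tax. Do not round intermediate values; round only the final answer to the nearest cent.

Assessed value = $88,700 × 0.825 = $73,177.5
Tamarack Township: $73,177.5 × 0.00611 = $447.114525
City of Sagehill: $73,177.5 × 0.01156 = $845.9319
Community College District: $73,177.5 × 0.00384 = $281.0016
Redhawk County: $73,177.5 × 0.0082 = $600.0555
Willowmere ISD: $73,177.5 × 0.0215 = $1,573.31625
Total = $3,747.419775

$3,747.42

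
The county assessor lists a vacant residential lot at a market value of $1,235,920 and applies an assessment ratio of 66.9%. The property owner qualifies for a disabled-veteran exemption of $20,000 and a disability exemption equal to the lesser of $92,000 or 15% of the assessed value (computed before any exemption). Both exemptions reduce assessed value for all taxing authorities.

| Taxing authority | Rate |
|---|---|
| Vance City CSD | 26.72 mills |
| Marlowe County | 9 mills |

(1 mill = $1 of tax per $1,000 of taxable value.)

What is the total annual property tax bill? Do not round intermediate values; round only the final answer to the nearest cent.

$25,533.74

Assessed value = $1,235,920 × 0.669 = $826,830.48
Disability exemption = min($92,000, 15% × $826,830.48) = min($92,000, $124,024.572) = $92,000 (dollar cap binds)
Taxable value = $826,830.48 − $20,000 − $92,000 = $714,830.48
Vance City CSD: $714,830.48 × 0.02672 = $19,100.2704256
Marlowe County: $714,830.48 × 0.009 = $6,433.47432
Total = $25,533.7447456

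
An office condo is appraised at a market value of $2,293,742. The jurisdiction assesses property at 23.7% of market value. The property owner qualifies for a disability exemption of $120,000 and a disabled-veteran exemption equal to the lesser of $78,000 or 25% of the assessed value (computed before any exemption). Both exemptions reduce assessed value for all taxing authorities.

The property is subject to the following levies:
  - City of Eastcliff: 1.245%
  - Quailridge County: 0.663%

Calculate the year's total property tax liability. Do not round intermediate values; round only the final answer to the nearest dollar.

Assessed value = $2,293,742 × 0.237 = $543,616.854
Disabled-veteran exemption = min($78,000, 25% × $543,616.854) = min($78,000, $135,904.2135) = $78,000 (dollar cap binds)
Taxable value = $543,616.854 − $120,000 − $78,000 = $345,616.854
City of Eastcliff: $345,616.854 × 0.01245 = $4,302.9298323
Quailridge County: $345,616.854 × 0.00663 = $2,291.43974202
Total = $6,594.36957432

$6,594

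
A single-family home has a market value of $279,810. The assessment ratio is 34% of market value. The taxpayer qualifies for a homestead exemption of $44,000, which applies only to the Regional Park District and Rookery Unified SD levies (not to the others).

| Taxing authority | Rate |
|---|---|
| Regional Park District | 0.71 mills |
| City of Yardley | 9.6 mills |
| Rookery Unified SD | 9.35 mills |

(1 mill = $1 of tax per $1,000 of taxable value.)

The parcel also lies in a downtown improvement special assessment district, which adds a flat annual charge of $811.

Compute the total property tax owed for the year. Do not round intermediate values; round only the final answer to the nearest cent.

$2,238.72

Assessed value = $279,810 × 0.34 = $95,135.4
Regional Park District: ($95,135.4 − $44,000) × 0.00071 = $51,135.4 × 0.00071 = $36.306134
City of Yardley: $95,135.4 × 0.0096 = $913.29984
Rookery Unified SD: ($95,135.4 − $44,000) × 0.00935 = $51,135.4 × 0.00935 = $478.11599
Levies subtotal = $1,427.721964
Total = $1,427.721964 + $811 = $2,238.721964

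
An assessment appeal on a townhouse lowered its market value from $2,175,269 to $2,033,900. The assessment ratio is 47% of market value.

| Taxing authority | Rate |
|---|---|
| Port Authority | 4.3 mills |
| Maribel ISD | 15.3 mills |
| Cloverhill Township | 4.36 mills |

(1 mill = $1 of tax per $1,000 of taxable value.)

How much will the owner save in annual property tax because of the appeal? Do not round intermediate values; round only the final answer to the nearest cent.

$1,591.98

Old assessed value = $2,175,269 × 0.47 = $1,022,376.43
New assessed value = $2,033,900 × 0.47 = $955,933
Combined rate = 0.0043 + 0.0153 + 0.00436 = 0.02396
Old tax = $1,022,376.43 × 0.02396 = $24,496.1392628
New tax = $955,933 × 0.02396 = $22,904.15468
Reduction = $24,496.1392628 − $22,904.15468 = $1,591.9845828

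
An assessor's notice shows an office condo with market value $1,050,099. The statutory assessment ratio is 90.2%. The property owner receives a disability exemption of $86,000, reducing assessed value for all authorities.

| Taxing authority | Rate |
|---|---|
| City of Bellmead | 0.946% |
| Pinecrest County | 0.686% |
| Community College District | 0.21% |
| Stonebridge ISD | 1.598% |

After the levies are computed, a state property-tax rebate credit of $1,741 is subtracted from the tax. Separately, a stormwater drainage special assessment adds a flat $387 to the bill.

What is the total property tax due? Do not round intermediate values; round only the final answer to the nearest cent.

$28,270.91

Assessed value = $1,050,099 × 0.902 = $947,189.298
Taxable value = $947,189.298 − $86,000 = $861,189.298
City of Bellmead: $861,189.298 × 0.00946 = $8,146.85075908
Pinecrest County: $861,189.298 × 0.00686 = $5,907.75858428
Community College District: $861,189.298 × 0.0021 = $1,808.4975258
Stonebridge ISD: $861,189.298 × 0.01598 = $13,761.80498204
Levies subtotal = $29,624.9118512
After credit = $29,624.9118512 − $1,741 = $27,883.9118512
Total = $27,883.9118512 + $387 = $28,270.9118512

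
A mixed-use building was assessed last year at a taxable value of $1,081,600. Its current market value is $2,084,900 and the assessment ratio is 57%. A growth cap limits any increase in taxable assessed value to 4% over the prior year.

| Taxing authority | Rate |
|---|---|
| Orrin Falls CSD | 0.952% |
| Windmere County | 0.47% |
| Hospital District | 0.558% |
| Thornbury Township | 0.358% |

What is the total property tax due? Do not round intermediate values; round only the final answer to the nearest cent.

$26,299.32

Uncapped assessed value = $2,084,900 × 0.57 = $1,188,393
Cap limit = $1,081,600 × 1.04 = $1,124,864
Taxable assessed value = min($1,188,393, $1,124,864) = $1,124,864 (cap binds)
Orrin Falls CSD: $1,124,864 × 0.00952 = $10,708.70528
Windmere County: $1,124,864 × 0.0047 = $5,286.8608
Hospital District: $1,124,864 × 0.00558 = $6,276.74112
Thornbury Township: $1,124,864 × 0.00358 = $4,027.01312
Total = $26,299.32032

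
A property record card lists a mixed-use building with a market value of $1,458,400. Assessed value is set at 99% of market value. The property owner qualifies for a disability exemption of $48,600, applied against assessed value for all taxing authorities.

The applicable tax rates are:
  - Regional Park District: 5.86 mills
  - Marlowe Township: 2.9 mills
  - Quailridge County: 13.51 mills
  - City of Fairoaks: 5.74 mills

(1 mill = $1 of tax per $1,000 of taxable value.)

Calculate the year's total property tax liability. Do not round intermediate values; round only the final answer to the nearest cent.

$39,080.00

Assessed value = $1,458,400 × 0.99 = $1,443,816
Taxable value = $1,443,816 − $48,600 = $1,395,216
Regional Park District: $1,395,216 × 0.00586 = $8,175.96576
Marlowe Township: $1,395,216 × 0.0029 = $4,046.1264
Quailridge County: $1,395,216 × 0.01351 = $18,849.36816
City of Fairoaks: $1,395,216 × 0.00574 = $8,008.53984
Total = $8,175.96576 + $4,046.1264 + $18,849.36816 + $8,008.53984 = $39,080.00016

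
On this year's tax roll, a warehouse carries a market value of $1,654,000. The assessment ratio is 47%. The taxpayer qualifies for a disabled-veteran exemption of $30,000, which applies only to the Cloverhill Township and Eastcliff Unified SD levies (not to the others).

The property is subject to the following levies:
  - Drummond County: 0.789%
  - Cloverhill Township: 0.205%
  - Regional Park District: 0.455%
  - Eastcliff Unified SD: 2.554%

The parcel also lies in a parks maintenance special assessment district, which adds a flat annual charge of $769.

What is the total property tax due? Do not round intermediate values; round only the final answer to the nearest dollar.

$31,060

Assessed value = $1,654,000 × 0.47 = $777,380
Drummond County: $777,380 × 0.00789 = $6,133.5282
Cloverhill Township: ($777,380 − $30,000) × 0.00205 = $747,380 × 0.00205 = $1,532.129
Regional Park District: $777,380 × 0.00455 = $3,537.079
Eastcliff Unified SD: ($777,380 − $30,000) × 0.02554 = $747,380 × 0.02554 = $19,088.0852
Levies subtotal = $30,290.8214
Total = $30,290.8214 + $769 = $31,059.8214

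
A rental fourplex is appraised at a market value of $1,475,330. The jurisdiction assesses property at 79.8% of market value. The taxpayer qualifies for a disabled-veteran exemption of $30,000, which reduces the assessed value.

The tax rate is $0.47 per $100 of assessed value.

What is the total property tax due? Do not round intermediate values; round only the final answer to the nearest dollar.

$5,392

Assessed value = $1,475,330 × 0.798 = $1,177,313.34
Taxable value = $1,177,313.34 − $30,000 = $1,147,313.34
Tax = $1,147,313.34 × 0.0047 = $5,392.372698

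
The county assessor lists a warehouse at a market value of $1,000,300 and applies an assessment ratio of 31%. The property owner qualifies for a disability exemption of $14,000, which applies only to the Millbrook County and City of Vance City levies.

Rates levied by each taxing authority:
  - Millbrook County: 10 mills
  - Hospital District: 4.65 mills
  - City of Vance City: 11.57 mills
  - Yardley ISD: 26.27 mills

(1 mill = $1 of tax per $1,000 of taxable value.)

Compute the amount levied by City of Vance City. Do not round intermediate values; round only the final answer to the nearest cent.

Assessed value = $1,000,300 × 0.31 = $310,093
City of Vance City taxable value = $310,093 − $14,000 = $296,093
City of Vance City levy = $296,093 × 0.01157 = $3,425.79601

$3,425.80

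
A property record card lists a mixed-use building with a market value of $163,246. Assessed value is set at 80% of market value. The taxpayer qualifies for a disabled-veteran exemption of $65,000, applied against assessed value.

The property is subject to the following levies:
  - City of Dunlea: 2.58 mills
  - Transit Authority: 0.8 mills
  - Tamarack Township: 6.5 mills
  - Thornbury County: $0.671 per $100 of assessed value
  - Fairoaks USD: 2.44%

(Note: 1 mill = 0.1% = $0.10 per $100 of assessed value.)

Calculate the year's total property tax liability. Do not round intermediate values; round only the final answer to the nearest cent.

$2,688.81

Assessed value = $163,246 × 0.8 = $130,596.8
Taxable value = $130,596.8 − $65,000 = $65,596.8
City of Dunlea: $65,596.8 × 0.00258 = $169.239744
Transit Authority: $65,596.8 × 0.0008 = $52.47744
Tamarack Township: $65,596.8 × 0.0065 = $426.3792
Thornbury County: $65,596.8 × 0.00671 = $440.154528
Fairoaks USD: $65,596.8 × 0.0244 = $1,600.56192
Total = $2,688.812832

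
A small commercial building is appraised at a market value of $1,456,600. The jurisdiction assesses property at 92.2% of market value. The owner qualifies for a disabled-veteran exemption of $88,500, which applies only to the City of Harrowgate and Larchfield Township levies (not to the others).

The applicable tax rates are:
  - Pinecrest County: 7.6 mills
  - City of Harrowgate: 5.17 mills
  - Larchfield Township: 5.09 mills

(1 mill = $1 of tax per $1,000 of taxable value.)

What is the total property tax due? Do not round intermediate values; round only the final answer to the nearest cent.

Assessed value = $1,456,600 × 0.922 = $1,342,985.2
Pinecrest County: $1,342,985.2 × 0.0076 = $10,206.68752
City of Harrowgate: ($1,342,985.2 − $88,500) × 0.00517 = $1,254,485.2 × 0.00517 = $6,485.688484
Larchfield Township: ($1,342,985.2 − $88,500) × 0.00509 = $1,254,485.2 × 0.00509 = $6,385.329668
Total = $23,077.705672

$23,077.71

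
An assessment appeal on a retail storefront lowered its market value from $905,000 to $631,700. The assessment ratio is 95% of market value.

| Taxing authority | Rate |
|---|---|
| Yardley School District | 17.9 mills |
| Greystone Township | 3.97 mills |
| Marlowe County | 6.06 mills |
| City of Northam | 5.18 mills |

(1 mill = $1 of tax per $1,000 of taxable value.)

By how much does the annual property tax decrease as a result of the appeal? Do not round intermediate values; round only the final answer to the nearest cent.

Old assessed value = $905,000 × 0.95 = $859,750
New assessed value = $631,700 × 0.95 = $600,115
Combined rate = 0.0179 + 0.00397 + 0.00606 + 0.00518 = 0.03311
Old tax = $859,750 × 0.03311 = $28,466.3225
New tax = $600,115 × 0.03311 = $19,869.80765
Reduction = $28,466.3225 − $19,869.80765 = $8,596.51485

$8,596.51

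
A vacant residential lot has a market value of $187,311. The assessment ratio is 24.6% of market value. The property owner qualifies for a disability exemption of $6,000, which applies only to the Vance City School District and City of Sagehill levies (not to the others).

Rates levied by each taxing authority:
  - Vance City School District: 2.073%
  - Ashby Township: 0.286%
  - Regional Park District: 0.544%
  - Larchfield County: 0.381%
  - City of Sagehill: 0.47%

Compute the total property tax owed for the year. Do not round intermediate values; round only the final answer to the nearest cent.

$1,577.21

Assessed value = $187,311 × 0.246 = $46,078.506
Vance City School District: ($46,078.506 − $6,000) × 0.02073 = $40,078.506 × 0.02073 = $830.82742938
Ashby Township: $46,078.506 × 0.00286 = $131.78452716
Regional Park District: $46,078.506 × 0.00544 = $250.66707264
Larchfield County: $46,078.506 × 0.00381 = $175.55910786
City of Sagehill: ($46,078.506 − $6,000) × 0.0047 = $40,078.506 × 0.0047 = $188.3689782
Total = $1,577.20711524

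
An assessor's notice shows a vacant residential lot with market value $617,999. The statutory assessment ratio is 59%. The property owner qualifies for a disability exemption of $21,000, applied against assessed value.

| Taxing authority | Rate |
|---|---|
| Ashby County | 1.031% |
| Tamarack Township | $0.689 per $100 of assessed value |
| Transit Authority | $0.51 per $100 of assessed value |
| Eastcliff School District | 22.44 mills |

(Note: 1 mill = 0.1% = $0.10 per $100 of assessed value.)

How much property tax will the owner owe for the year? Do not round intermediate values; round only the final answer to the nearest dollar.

$15,374

Assessed value = $617,999 × 0.59 = $364,619.41
Taxable value = $364,619.41 − $21,000 = $343,619.41
Ashby County: $343,619.41 × 0.01031 = $3,542.7161171
Tamarack Township: $343,619.41 × 0.00689 = $2,367.5377349
Transit Authority: $343,619.41 × 0.0051 = $1,752.458991
Eastcliff School District: $343,619.41 × 0.02244 = $7,710.8195604
Total = $15,373.5324034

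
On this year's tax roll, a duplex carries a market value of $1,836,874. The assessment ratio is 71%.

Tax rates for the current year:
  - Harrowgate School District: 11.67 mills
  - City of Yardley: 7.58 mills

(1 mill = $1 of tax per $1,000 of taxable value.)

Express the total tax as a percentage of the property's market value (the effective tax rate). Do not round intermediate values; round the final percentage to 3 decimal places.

Assessed value = $1,836,874 × 0.71 = $1,304,180.54
Harrowgate School District: $1,304,180.54 × 0.01167 = $15,219.7869018
City of Yardley: $1,304,180.54 × 0.00758 = $9,885.6884932
Total tax = $25,105.475395
Effective rate = $25,105.475395 ÷ $1,836,874 = 1.367% of market value

1.367%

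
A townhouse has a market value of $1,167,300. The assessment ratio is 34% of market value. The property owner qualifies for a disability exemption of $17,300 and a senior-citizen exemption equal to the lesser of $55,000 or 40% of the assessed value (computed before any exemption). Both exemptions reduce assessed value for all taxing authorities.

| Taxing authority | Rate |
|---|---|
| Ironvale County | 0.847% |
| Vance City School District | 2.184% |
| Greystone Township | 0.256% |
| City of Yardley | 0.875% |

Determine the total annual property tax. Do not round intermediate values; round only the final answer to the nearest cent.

$13,509.10

Assessed value = $1,167,300 × 0.34 = $396,882
Senior-citizen exemption = min($55,000, 40% × $396,882) = min($55,000, $158,752.8) = $55,000 (dollar cap binds)
Taxable value = $396,882 − $17,300 − $55,000 = $324,582
Ironvale County: $324,582 × 0.00847 = $2,749.20954
Vance City School District: $324,582 × 0.02184 = $7,088.87088
Greystone Township: $324,582 × 0.00256 = $830.92992
City of Yardley: $324,582 × 0.00875 = $2,840.0925
Total = $13,509.10284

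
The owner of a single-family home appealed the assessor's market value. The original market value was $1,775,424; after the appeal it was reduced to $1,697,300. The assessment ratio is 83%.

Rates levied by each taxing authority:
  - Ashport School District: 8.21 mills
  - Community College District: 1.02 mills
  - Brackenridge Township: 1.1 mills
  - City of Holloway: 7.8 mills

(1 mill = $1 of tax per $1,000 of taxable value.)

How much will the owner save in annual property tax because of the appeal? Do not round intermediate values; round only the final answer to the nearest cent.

Old assessed value = $1,775,424 × 0.83 = $1,473,601.92
New assessed value = $1,697,300 × 0.83 = $1,408,759
Combined rate = 0.00821 + 0.00102 + 0.0011 + 0.0078 = 0.01813
Old tax = $1,473,601.92 × 0.01813 = $26,716.4028096
New tax = $1,408,759 × 0.01813 = $25,540.80067
Reduction = $26,716.4028096 − $25,540.80067 = $1,175.6021396

$1,175.60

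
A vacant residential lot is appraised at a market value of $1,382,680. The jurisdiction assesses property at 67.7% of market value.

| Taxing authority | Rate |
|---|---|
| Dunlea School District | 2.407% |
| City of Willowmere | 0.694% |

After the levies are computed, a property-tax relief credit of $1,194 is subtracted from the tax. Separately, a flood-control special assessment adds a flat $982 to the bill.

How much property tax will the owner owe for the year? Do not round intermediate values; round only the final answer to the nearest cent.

Assessed value = $1,382,680 × 0.677 = $936,074.36
Dunlea School District: $936,074.36 × 0.02407 = $22,531.3098452
City of Willowmere: $936,074.36 × 0.00694 = $6,496.3560584
Levies subtotal = $29,027.6659036
After credit = $29,027.6659036 − $1,194 = $27,833.6659036
Total = $27,833.6659036 + $982 = $28,815.6659036

$28,815.67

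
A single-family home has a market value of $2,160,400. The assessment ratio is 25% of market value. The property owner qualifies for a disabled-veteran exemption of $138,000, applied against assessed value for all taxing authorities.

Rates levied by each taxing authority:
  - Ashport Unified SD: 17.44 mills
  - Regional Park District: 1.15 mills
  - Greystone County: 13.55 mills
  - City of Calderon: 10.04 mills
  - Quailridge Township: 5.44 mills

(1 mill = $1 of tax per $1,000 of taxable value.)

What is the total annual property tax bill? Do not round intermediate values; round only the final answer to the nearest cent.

Assessed value = $2,160,400 × 0.25 = $540,100
Taxable value = $540,100 − $138,000 = $402,100
Ashport Unified SD: $402,100 × 0.01744 = $7,012.624
Regional Park District: $402,100 × 0.00115 = $462.415
Greystone County: $402,100 × 0.01355 = $5,448.455
City of Calderon: $402,100 × 0.01004 = $4,037.084
Quailridge Township: $402,100 × 0.00544 = $2,187.424
Total = $7,012.624 + $462.415 + $5,448.455 + $4,037.084 + $2,187.424 = $19,148.002

$19,148.00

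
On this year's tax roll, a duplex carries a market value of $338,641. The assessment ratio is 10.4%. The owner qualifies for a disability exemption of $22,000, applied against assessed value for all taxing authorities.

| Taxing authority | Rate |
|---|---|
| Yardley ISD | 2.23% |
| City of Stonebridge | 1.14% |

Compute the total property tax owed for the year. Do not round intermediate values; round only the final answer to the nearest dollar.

Assessed value = $338,641 × 0.104 = $35,218.664
Taxable value = $35,218.664 − $22,000 = $13,218.664
Yardley ISD: $13,218.664 × 0.0223 = $294.7762072
City of Stonebridge: $13,218.664 × 0.0114 = $150.6927696
Total = $294.7762072 + $150.6927696 = $445.4689768

$445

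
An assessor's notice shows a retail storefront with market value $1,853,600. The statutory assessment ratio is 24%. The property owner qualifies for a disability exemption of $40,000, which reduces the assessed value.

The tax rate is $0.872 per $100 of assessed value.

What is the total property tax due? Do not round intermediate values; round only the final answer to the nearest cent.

$3,530.41

Assessed value = $1,853,600 × 0.24 = $444,864
Taxable value = $444,864 − $40,000 = $404,864
Tax = $404,864 × 0.00872 = $3,530.41408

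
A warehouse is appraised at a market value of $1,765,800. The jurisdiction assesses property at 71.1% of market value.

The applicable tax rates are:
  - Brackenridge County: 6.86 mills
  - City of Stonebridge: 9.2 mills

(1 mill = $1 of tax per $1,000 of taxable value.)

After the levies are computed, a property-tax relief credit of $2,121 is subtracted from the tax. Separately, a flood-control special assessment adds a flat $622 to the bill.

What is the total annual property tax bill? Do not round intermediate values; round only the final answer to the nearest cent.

Assessed value = $1,765,800 × 0.711 = $1,255,483.8
Brackenridge County: $1,255,483.8 × 0.00686 = $8,612.618868
City of Stonebridge: $1,255,483.8 × 0.0092 = $11,550.45096
Levies subtotal = $20,163.069828
After credit = $20,163.069828 − $2,121 = $18,042.069828
Total = $18,042.069828 + $622 = $18,664.069828

$18,664.07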